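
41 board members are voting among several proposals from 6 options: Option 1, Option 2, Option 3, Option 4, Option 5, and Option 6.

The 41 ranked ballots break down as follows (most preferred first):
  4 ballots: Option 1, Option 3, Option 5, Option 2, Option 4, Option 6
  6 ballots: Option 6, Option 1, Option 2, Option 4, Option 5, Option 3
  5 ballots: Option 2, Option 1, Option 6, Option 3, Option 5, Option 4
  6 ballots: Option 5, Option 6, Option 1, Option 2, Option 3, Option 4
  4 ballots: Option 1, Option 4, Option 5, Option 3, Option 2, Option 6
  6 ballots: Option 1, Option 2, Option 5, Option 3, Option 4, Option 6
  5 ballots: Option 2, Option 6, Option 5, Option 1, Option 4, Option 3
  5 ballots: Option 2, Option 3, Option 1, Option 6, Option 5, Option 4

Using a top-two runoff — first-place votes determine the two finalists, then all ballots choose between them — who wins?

Round 1 first-place votes: Option 1 14, Option 2 15, Option 3 0, Option 4 0, Option 5 6, Option 6 6. Option 2 and Option 1 advance.
Runoff: Option 2 is ranked above Option 1 on 15 ballots, Option 1 above Option 2 on 26.

Option 1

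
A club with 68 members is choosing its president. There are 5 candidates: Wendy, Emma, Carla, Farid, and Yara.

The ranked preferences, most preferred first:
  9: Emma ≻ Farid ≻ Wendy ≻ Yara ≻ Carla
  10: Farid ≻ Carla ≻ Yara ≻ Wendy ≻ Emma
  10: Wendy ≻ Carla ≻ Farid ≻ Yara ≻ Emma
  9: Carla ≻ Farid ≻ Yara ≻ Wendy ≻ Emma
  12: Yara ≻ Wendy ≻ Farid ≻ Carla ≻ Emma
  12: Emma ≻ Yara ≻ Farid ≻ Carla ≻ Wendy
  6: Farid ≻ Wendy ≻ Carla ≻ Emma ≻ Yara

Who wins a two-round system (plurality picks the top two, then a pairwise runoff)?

Farid

Round 1 first-place votes: Wendy 10, Emma 21, Carla 9, Farid 16, Yara 12. Emma and Farid advance.
Runoff: Emma is ranked above Farid on 21 ballots, Farid above Emma on 47.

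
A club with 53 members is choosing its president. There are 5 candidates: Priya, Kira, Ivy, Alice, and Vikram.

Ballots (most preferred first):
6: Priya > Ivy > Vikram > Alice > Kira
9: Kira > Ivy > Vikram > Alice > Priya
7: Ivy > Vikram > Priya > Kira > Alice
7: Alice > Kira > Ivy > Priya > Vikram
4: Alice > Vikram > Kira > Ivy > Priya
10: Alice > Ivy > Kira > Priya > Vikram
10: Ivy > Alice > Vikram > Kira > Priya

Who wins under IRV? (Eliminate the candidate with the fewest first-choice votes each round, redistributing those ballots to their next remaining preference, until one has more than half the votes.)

Round 1: Priya 6, Kira 9, Ivy 17, Alice 21, Vikram 0. Vikram eliminated.
Round 2: Priya 6, Kira 9, Ivy 17, Alice 21. Priya eliminated.
Round 3: Kira 9, Ivy 23, Alice 21. Kira eliminated.
Round 4: Ivy 32, Alice 21. Ivy has a majority (≥27).

Ivy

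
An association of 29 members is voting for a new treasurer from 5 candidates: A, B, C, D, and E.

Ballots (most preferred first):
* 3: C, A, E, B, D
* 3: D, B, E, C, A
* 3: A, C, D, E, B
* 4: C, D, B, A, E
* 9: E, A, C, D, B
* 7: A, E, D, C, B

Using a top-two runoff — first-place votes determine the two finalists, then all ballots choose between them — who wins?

Round 1 first-place votes: A 10, B 0, C 7, D 3, E 9. A and E advance.
Runoff: A is ranked above E on 17 ballots, E above A on 12.

A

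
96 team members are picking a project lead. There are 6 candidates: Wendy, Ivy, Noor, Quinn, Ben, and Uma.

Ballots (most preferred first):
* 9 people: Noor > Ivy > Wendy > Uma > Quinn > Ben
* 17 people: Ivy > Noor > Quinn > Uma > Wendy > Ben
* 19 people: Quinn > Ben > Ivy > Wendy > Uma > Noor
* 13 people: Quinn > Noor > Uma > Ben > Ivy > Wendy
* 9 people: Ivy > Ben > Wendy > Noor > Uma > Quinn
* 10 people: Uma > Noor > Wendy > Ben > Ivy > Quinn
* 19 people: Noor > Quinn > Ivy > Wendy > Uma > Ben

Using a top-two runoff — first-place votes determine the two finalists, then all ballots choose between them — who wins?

Noor

Round 1 first-place votes: Wendy 0, Ivy 26, Noor 28, Quinn 32, Ben 0, Uma 10. Quinn and Noor advance.
Runoff: Quinn is ranked above Noor on 32 ballots, Noor above Quinn on 64.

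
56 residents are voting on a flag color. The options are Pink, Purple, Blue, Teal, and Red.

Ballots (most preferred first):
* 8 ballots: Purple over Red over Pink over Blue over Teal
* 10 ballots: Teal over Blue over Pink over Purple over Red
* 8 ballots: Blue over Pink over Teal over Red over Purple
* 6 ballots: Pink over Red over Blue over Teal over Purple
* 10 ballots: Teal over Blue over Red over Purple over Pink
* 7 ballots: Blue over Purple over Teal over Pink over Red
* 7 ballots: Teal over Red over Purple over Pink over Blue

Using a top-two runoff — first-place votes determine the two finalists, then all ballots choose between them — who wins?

Blue

Round 1 first-place votes: Pink 6, Purple 8, Blue 15, Teal 27, Red 0. Teal and Blue advance.
Runoff: Teal is ranked above Blue on 27 ballots, Blue above Teal on 29.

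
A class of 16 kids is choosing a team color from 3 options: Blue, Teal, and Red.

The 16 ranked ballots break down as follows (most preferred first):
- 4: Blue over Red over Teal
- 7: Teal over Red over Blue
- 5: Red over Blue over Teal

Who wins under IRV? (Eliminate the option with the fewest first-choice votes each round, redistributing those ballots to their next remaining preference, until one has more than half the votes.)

Round 1: Blue 4, Teal 7, Red 5. Blue eliminated.
Round 2: Teal 7, Red 9. Red has a majority (≥9).

Red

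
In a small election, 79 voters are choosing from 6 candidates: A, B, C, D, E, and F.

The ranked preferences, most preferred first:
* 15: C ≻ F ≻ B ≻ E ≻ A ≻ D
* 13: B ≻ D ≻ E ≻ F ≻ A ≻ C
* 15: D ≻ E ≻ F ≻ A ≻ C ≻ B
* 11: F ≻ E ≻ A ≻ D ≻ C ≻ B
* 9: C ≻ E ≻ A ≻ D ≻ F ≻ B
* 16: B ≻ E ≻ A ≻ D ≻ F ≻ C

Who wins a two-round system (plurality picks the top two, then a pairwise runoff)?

C

Round 1 first-place votes: A 0, B 29, C 24, D 15, E 0, F 11. B and C advance.
Runoff: B is ranked above C on 29 ballots, C above B on 50.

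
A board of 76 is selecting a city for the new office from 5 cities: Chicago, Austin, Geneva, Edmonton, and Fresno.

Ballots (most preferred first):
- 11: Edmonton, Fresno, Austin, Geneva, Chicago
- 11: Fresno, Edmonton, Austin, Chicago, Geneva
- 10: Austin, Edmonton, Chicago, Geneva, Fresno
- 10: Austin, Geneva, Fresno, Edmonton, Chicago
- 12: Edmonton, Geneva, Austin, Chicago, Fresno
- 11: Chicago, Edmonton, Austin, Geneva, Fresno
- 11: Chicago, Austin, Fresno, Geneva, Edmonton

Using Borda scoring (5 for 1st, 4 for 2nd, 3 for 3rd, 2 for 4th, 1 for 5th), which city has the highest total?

Chicago: 11×1 + 11×2 + 10×3 + 10×1 + 12×2 + 11×5 + 11×5 = 207
Austin: 11×3 + 11×3 + 10×5 + 10×5 + 12×3 + 11×3 + 11×4 = 279
Geneva: 11×2 + 11×1 + 10×2 + 10×4 + 12×4 + 11×2 + 11×2 = 185
Edmonton: 11×5 + 11×4 + 10×4 + 10×2 + 12×5 + 11×4 + 11×1 = 274
Fresno: 11×4 + 11×5 + 10×1 + 10×3 + 12×1 + 11×1 + 11×3 = 195

Austin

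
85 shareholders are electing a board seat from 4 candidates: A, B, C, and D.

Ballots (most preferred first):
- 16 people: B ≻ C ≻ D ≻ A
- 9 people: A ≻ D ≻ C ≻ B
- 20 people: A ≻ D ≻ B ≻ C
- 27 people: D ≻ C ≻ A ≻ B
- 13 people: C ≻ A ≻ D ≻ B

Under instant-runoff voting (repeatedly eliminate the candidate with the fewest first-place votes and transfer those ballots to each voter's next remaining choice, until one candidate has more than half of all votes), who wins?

Round 1: A 29, B 16, C 13, D 27. C eliminated.
Round 2: A 42, B 16, D 27. B eliminated.
Round 3: A 42, D 43. D has a majority (≥43).

D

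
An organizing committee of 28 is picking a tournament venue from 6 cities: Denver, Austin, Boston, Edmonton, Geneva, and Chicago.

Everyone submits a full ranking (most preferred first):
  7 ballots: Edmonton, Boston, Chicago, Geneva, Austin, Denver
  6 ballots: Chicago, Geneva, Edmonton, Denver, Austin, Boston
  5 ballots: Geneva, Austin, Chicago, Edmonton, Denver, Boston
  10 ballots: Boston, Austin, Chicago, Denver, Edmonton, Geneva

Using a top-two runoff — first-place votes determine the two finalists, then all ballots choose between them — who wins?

Round 1 first-place votes: Denver 0, Austin 0, Boston 10, Edmonton 7, Geneva 5, Chicago 6. Boston and Edmonton advance.
Runoff: Boston is ranked above Edmonton on 10 ballots, Edmonton above Boston on 18.

Edmonton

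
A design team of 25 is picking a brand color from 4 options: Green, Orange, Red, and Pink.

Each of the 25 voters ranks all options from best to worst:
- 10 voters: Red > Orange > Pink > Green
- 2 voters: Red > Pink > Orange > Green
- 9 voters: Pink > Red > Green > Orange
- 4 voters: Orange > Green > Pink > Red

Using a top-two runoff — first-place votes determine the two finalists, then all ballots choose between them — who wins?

Round 1 first-place votes: Green 0, Orange 4, Red 12, Pink 9. Red and Pink advance.
Runoff: Red is ranked above Pink on 12 ballots, Pink above Red on 13.

Pink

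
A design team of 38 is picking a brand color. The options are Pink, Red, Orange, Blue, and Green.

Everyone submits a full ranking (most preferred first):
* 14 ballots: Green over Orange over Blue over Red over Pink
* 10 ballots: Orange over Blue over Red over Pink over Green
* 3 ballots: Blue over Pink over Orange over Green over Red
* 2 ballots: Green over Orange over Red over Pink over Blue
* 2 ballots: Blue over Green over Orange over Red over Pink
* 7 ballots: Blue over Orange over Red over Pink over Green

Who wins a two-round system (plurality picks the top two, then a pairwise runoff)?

Blue

Round 1 first-place votes: Pink 0, Red 0, Orange 10, Blue 12, Green 16. Green and Blue advance.
Runoff: Green is ranked above Blue on 16 ballots, Blue above Green on 22.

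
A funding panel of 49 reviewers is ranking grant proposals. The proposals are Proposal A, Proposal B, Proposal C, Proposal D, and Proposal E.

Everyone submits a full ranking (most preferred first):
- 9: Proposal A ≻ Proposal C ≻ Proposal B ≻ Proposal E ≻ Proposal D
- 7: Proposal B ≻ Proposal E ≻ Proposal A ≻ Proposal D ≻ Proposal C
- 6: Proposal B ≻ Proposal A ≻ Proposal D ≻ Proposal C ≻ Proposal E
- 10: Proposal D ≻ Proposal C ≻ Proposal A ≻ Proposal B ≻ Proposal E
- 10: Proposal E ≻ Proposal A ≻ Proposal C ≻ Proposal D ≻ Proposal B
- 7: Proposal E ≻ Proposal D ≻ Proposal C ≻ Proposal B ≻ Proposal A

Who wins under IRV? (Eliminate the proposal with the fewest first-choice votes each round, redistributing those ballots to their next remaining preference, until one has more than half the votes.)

Proposal B

Round 1: Proposal A 9, Proposal B 13, Proposal C 0, Proposal D 10, Proposal E 17. Proposal C eliminated.
Round 2: Proposal A 9, Proposal B 13, Proposal D 10, Proposal E 17. Proposal A eliminated.
Round 3: Proposal B 22, Proposal D 10, Proposal E 17. Proposal D eliminated.
Round 4: Proposal B 32, Proposal E 17. Proposal B has a majority (≥25).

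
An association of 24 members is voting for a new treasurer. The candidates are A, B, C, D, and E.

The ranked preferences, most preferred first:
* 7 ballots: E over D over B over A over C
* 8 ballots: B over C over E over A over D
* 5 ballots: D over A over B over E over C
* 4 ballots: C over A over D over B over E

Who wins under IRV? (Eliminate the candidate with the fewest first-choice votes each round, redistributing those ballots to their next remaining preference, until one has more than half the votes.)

D

Round 1: A 0, B 8, C 4, D 5, E 7. A eliminated.
Round 2: B 8, C 4, D 5, E 7. C eliminated.
Round 3: B 8, D 9, E 7. E eliminated.
Round 4: B 8, D 16. D has a majority (≥13).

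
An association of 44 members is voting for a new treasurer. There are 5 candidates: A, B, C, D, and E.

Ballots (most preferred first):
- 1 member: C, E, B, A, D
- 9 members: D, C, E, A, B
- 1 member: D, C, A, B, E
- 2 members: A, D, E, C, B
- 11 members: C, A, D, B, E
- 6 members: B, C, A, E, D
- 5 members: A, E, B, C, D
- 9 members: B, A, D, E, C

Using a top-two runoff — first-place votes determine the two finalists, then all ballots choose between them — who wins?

C

Round 1 first-place votes: A 7, B 15, C 12, D 10, E 0. B and C advance.
Runoff: B is ranked above C on 20 ballots, C above B on 24.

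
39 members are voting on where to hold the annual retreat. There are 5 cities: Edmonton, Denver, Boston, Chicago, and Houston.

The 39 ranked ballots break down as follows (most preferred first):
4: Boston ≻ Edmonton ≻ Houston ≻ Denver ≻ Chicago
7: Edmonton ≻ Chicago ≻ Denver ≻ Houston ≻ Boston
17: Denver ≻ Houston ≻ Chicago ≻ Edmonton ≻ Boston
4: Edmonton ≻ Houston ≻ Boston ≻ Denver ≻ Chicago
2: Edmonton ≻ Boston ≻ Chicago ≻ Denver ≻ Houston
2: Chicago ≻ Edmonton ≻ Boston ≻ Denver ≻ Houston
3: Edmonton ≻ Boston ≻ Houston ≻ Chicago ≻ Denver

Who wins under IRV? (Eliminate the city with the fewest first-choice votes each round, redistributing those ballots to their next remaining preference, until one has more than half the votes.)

Edmonton

Round 1: Edmonton 16, Denver 17, Boston 4, Chicago 2, Houston 0. Houston eliminated.
Round 2: Edmonton 16, Denver 17, Boston 4, Chicago 2. Chicago eliminated.
Round 3: Edmonton 18, Denver 17, Boston 4. Boston eliminated.
Round 4: Edmonton 22, Denver 17. Edmonton has a majority (≥20).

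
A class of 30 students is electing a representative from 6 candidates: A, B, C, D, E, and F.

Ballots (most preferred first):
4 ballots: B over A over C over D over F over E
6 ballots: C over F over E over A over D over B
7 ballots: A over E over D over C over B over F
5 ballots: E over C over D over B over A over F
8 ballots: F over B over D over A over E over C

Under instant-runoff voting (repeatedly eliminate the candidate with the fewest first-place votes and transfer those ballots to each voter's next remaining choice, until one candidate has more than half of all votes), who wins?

Round 1: A 7, B 4, C 6, D 0, E 5, F 8. D eliminated.
Round 2: A 7, B 4, C 6, E 5, F 8. B eliminated.
Round 3: A 11, C 6, E 5, F 8. E eliminated.
Round 4: A 11, C 11, F 8. F eliminated.
Round 5: A 19, C 11. A has a majority (≥16).

A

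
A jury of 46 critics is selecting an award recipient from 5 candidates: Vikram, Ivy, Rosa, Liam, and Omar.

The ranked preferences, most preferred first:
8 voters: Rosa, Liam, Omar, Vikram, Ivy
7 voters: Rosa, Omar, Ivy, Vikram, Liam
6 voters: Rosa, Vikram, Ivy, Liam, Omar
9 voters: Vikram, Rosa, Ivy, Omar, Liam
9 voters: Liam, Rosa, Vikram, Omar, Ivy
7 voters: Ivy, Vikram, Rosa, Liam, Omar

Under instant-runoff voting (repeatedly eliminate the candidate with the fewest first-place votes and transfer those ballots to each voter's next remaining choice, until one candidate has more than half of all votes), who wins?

Rosa

Round 1: Vikram 9, Ivy 7, Rosa 21, Liam 9, Omar 0. Omar eliminated.
Round 2: Vikram 9, Ivy 7, Rosa 21, Liam 9. Ivy eliminated.
Round 3: Vikram 16, Rosa 21, Liam 9. Liam eliminated.
Round 4: Vikram 16, Rosa 30. Rosa has a majority (≥24).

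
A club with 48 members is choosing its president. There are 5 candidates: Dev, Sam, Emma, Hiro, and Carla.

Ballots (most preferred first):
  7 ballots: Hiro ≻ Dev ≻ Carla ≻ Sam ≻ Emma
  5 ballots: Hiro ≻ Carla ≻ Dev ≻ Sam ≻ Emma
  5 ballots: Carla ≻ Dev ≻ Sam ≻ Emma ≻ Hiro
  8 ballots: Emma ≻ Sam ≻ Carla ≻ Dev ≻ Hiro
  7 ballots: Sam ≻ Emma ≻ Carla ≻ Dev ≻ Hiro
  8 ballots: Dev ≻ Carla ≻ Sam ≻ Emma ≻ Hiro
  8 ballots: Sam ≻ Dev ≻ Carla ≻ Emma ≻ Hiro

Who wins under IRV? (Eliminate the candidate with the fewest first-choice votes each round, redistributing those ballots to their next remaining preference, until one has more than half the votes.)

Round 1: Dev 8, Sam 15, Emma 8, Hiro 12, Carla 5. Carla eliminated.
Round 2: Dev 13, Sam 15, Emma 8, Hiro 12. Emma eliminated.
Round 3: Dev 13, Sam 23, Hiro 12. Hiro eliminated.
Round 4: Dev 25, Sam 23. Dev has a majority (≥25).

Dev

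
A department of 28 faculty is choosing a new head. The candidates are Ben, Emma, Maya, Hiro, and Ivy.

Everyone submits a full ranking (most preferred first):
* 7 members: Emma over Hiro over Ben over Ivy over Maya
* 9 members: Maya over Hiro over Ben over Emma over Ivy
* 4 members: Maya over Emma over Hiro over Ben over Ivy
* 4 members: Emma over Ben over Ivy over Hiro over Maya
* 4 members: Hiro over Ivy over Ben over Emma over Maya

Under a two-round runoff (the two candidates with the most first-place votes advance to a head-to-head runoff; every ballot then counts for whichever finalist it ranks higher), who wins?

Round 1 first-place votes: Ben 0, Emma 11, Maya 13, Hiro 4, Ivy 0. Maya and Emma advance.
Runoff: Maya is ranked above Emma on 13 ballots, Emma above Maya on 15.

Emma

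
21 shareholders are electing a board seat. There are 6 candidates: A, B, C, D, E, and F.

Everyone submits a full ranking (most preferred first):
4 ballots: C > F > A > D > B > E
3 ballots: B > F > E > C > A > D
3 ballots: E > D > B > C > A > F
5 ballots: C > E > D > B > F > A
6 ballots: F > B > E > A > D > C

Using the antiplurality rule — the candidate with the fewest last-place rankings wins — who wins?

B

Last-place votes: A 5, B 0, C 6, D 3, E 4, F 3.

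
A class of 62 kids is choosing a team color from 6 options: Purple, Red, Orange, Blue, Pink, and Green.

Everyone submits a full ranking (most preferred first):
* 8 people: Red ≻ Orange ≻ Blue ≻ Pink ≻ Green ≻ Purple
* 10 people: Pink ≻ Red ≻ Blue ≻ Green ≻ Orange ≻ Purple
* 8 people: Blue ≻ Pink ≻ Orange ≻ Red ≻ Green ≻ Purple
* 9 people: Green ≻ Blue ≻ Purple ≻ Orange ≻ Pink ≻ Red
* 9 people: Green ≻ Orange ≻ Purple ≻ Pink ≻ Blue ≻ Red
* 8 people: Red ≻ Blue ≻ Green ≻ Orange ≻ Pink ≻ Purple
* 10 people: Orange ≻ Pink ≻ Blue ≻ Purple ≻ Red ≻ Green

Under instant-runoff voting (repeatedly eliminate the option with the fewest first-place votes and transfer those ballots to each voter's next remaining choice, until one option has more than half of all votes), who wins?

Pink

Round 1: Purple 0, Red 16, Orange 10, Blue 8, Pink 10, Green 18. Purple eliminated.
Round 2: Red 16, Orange 10, Blue 8, Pink 10, Green 18. Blue eliminated.
Round 3: Red 16, Orange 10, Pink 18, Green 18. Orange eliminated.
Round 4: Red 16, Pink 28, Green 18. Red eliminated.
Round 5: Pink 36, Green 26. Pink has a majority (≥32).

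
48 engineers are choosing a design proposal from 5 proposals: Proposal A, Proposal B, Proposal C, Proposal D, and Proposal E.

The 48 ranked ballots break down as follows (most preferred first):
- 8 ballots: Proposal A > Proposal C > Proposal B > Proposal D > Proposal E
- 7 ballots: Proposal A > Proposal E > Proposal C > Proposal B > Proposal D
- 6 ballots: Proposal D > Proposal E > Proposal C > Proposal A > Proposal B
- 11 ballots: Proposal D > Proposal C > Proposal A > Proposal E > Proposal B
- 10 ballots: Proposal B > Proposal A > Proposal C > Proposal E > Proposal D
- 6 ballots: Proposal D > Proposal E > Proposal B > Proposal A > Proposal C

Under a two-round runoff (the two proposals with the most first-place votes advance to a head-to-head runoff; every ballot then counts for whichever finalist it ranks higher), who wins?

Round 1 first-place votes: Proposal A 15, Proposal B 10, Proposal C 0, Proposal D 23, Proposal E 0. Proposal D and Proposal A advance.
Runoff: Proposal D is ranked above Proposal A on 23 ballots, Proposal A above Proposal D on 25.

Proposal A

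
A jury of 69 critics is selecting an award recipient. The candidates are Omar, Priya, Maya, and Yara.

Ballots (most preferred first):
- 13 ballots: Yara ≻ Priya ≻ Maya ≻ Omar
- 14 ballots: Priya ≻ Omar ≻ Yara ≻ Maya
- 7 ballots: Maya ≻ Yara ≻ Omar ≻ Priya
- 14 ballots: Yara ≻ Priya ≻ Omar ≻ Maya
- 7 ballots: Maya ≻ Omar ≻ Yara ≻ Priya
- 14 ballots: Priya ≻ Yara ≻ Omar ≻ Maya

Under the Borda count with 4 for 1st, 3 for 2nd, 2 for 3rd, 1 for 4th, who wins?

Omar: 13×1 + 14×3 + 7×2 + 14×2 + 7×3 + 14×2 = 146
Priya: 13×3 + 14×4 + 7×1 + 14×3 + 7×1 + 14×4 = 207
Maya: 13×2 + 14×1 + 7×4 + 14×1 + 7×4 + 14×1 = 124
Yara: 13×4 + 14×2 + 7×3 + 14×4 + 7×2 + 14×3 = 213

Yara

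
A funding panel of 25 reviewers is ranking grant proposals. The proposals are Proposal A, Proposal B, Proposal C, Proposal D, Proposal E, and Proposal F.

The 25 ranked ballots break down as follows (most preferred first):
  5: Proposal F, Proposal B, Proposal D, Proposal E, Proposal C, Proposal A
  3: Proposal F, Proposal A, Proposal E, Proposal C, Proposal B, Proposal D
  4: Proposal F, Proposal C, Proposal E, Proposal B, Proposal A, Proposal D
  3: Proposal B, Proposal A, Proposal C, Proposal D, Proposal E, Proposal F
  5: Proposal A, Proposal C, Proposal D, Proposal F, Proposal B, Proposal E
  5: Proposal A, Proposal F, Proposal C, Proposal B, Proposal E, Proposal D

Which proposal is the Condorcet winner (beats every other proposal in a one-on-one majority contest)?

Proposal A vs Proposal B: 13–12
Proposal A vs Proposal C: 16–9
Proposal A vs Proposal D: 20–5
Proposal A vs Proposal E: 16–9
Proposal A vs Proposal F: 13–12
Proposal A beats every other proposal.

Proposal A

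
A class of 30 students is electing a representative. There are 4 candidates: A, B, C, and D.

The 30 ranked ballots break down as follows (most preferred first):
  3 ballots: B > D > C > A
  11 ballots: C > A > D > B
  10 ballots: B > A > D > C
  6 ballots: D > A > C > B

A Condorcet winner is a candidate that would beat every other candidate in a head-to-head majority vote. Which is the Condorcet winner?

A

A vs B: 17–13
A vs C: 16–14
A vs D: 21–9
A beats every other candidate.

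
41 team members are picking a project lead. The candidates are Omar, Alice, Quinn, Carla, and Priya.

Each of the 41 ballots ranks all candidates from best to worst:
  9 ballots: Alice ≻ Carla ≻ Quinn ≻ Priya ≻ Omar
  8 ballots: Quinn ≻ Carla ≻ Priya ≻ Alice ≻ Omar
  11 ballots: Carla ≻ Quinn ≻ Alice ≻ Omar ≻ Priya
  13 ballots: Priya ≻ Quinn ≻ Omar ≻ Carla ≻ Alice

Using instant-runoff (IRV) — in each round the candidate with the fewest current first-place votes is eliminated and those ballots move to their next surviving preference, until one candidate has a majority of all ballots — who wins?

Round 1: Omar 0, Alice 9, Quinn 8, Carla 11, Priya 13. Omar eliminated.
Round 2: Alice 9, Quinn 8, Carla 11, Priya 13. Quinn eliminated.
Round 3: Alice 9, Carla 19, Priya 13. Alice eliminated.
Round 4: Carla 28, Priya 13. Carla has a majority (≥21).

Carla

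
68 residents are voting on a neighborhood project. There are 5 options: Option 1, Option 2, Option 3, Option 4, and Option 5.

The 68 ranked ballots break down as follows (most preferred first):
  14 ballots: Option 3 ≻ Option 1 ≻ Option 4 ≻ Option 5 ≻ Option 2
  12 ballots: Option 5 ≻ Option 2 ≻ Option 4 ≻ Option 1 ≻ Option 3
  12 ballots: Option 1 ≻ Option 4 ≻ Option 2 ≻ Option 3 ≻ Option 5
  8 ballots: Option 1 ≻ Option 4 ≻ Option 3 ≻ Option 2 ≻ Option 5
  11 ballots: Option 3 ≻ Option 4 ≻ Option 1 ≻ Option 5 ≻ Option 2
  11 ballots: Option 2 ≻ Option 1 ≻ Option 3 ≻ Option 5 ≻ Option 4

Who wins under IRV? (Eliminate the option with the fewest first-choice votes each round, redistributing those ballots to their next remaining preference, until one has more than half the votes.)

Round 1: Option 1 20, Option 2 11, Option 3 25, Option 4 0, Option 5 12. Option 4 eliminated.
Round 2: Option 1 20, Option 2 11, Option 3 25, Option 5 12. Option 2 eliminated.
Round 3: Option 1 31, Option 3 25, Option 5 12. Option 5 eliminated.
Round 4: Option 1 43, Option 3 25. Option 1 has a majority (≥35).

Option 1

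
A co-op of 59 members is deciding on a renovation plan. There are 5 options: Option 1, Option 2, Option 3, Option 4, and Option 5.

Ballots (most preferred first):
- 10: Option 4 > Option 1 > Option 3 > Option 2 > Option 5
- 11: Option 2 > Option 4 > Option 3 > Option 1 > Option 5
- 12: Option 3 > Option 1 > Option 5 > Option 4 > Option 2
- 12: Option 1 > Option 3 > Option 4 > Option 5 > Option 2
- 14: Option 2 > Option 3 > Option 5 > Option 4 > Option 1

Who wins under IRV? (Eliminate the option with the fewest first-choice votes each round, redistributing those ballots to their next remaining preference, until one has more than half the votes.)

Option 1

Round 1: Option 1 12, Option 2 25, Option 3 12, Option 4 10, Option 5 0. Option 5 eliminated.
Round 2: Option 1 12, Option 2 25, Option 3 12, Option 4 10. Option 4 eliminated.
Round 3: Option 1 22, Option 2 25, Option 3 12. Option 3 eliminated.
Round 4: Option 1 34, Option 2 25. Option 1 has a majority (≥30).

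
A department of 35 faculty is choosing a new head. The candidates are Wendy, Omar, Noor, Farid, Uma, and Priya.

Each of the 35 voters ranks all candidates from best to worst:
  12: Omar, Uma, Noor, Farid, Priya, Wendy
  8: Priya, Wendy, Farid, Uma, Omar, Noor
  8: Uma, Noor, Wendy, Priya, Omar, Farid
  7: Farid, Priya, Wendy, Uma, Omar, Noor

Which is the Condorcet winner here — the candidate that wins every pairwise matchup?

Uma vs Wendy: 20–15
Uma vs Omar: 23–12
Uma vs Noor: 35–0
Uma vs Farid: 20–15
Uma vs Priya: 20–15
Uma beats every other candidate.

Uma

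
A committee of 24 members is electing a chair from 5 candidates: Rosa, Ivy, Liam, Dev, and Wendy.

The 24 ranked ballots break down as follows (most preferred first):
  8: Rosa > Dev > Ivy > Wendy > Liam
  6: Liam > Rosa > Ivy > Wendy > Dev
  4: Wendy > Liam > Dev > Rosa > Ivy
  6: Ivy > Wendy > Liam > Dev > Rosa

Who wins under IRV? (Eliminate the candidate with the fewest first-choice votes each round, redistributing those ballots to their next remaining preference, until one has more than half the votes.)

Round 1: Rosa 8, Ivy 6, Liam 6, Dev 0, Wendy 4. Dev eliminated.
Round 2: Rosa 8, Ivy 6, Liam 6, Wendy 4. Wendy eliminated.
Round 3: Rosa 8, Ivy 6, Liam 10. Ivy eliminated.
Round 4: Rosa 8, Liam 16. Liam has a majority (≥13).

Liam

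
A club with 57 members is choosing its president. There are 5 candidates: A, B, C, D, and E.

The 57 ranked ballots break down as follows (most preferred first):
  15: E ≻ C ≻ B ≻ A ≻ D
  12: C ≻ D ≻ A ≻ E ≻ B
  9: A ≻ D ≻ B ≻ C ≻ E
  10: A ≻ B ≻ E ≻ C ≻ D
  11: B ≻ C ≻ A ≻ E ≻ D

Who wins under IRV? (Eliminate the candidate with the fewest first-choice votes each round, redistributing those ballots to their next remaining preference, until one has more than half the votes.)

C

Round 1: A 19, B 11, C 12, D 0, E 15. D eliminated.
Round 2: A 19, B 11, C 12, E 15. B eliminated.
Round 3: A 19, C 23, E 15. E eliminated.
Round 4: A 19, C 38. C has a majority (≥29).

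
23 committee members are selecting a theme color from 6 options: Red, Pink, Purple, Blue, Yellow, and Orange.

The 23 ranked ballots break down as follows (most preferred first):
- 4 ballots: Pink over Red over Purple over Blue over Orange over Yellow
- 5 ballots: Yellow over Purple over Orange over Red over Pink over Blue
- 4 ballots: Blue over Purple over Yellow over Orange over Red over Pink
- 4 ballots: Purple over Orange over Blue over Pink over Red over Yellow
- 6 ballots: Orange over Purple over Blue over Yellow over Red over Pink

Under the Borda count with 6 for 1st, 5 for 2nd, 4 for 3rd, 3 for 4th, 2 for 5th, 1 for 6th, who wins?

Purple

Red: 4×5 + 5×3 + 4×2 + 4×2 + 6×2 = 63
Pink: 4×6 + 5×2 + 4×1 + 4×3 + 6×1 = 56
Purple: 4×4 + 5×5 + 4×5 + 4×6 + 6×5 = 115
Blue: 4×3 + 5×1 + 4×6 + 4×4 + 6×4 = 81
Yellow: 4×1 + 5×6 + 4×4 + 4×1 + 6×3 = 72
Orange: 4×2 + 5×4 + 4×3 + 4×5 + 6×6 = 96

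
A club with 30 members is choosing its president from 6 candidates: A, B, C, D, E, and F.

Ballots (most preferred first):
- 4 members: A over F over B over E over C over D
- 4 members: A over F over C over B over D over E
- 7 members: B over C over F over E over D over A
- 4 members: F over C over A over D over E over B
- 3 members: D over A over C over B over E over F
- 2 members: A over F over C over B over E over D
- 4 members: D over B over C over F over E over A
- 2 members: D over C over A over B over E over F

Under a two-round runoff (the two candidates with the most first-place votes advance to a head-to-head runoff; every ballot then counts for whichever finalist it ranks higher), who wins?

Round 1 first-place votes: A 10, B 7, C 0, D 9, E 0, F 4. A and D advance.
Runoff: A is ranked above D on 14 ballots, D above A on 16.

D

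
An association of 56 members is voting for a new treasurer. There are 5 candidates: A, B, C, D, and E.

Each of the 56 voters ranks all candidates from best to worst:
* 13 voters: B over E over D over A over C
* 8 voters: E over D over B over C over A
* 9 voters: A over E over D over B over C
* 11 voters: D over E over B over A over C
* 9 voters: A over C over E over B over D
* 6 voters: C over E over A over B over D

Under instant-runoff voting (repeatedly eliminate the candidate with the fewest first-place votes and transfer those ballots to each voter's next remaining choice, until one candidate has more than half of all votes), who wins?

E

Round 1: A 18, B 13, C 6, D 11, E 8. C eliminated.
Round 2: A 18, B 13, D 11, E 14. D eliminated.
Round 3: A 18, B 13, E 25. B eliminated.
Round 4: A 18, E 38. E has a majority (≥29).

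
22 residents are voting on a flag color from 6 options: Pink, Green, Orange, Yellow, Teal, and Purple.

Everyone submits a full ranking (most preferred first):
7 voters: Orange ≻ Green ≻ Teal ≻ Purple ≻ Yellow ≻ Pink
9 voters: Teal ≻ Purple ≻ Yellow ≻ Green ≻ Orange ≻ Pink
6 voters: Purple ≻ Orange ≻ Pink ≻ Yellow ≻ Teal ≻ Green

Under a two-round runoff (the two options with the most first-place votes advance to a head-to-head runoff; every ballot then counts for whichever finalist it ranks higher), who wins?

Round 1 first-place votes: Pink 0, Green 0, Orange 7, Yellow 0, Teal 9, Purple 6. Teal and Orange advance.
Runoff: Teal is ranked above Orange on 9 ballots, Orange above Teal on 13.

Orange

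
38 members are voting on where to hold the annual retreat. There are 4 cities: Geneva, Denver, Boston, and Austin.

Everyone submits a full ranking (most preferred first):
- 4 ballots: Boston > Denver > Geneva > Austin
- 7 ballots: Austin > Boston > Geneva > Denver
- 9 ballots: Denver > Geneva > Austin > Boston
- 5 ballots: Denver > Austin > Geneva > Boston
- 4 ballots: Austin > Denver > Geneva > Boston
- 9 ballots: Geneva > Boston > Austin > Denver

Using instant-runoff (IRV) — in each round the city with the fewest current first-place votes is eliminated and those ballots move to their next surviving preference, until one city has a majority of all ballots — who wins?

Austin

Round 1: Geneva 9, Denver 14, Boston 4, Austin 11. Boston eliminated.
Round 2: Geneva 9, Denver 18, Austin 11. Geneva eliminated.
Round 3: Denver 18, Austin 20. Austin has a majority (≥20).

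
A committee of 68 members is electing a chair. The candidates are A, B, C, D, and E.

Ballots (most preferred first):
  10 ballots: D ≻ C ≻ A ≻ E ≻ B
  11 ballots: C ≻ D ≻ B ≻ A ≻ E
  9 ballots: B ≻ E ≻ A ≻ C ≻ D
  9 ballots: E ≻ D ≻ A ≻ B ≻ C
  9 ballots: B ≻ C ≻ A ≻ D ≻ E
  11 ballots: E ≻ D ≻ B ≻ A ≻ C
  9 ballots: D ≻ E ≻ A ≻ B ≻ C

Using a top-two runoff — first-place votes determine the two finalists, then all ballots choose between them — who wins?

D

Round 1 first-place votes: A 0, B 18, C 11, D 19, E 20. E and D advance.
Runoff: E is ranked above D on 29 ballots, D above E on 39.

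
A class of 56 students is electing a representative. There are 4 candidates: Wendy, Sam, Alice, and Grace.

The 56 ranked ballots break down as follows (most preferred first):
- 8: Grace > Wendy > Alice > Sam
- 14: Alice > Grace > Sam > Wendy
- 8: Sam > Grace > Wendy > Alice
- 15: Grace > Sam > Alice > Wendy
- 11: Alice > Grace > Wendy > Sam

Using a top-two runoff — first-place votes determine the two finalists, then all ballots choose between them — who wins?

Round 1 first-place votes: Wendy 0, Sam 8, Alice 25, Grace 23. Alice and Grace advance.
Runoff: Alice is ranked above Grace on 25 ballots, Grace above Alice on 31.

Grace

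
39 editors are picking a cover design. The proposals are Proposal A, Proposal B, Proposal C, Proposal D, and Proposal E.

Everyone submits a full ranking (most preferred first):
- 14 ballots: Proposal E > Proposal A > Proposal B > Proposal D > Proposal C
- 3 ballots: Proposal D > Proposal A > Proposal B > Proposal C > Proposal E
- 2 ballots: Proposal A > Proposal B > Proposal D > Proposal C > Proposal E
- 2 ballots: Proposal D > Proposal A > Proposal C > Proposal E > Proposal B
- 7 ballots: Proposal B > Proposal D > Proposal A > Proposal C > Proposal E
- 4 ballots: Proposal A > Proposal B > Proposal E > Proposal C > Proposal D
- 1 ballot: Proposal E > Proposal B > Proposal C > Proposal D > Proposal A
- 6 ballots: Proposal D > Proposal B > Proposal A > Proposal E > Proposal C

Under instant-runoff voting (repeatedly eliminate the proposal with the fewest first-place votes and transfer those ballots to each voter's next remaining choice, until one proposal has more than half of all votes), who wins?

Round 1: Proposal A 6, Proposal B 7, Proposal C 0, Proposal D 11, Proposal E 15. Proposal C eliminated.
Round 2: Proposal A 6, Proposal B 7, Proposal D 11, Proposal E 15. Proposal A eliminated.
Round 3: Proposal B 13, Proposal D 11, Proposal E 15. Proposal D eliminated.
Round 4: Proposal B 22, Proposal E 17. Proposal B has a majority (≥20).

Proposal B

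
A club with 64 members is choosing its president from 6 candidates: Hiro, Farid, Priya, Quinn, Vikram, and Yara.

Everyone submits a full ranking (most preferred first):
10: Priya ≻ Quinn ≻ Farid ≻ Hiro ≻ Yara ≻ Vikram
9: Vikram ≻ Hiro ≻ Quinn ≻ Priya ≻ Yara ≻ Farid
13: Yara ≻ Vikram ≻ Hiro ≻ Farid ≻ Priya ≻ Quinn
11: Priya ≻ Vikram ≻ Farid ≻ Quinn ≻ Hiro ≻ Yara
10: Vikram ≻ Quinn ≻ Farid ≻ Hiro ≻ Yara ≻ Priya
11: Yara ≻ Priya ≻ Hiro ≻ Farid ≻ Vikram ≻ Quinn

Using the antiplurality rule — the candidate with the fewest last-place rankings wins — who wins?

Last-place votes: Hiro 0, Farid 9, Priya 10, Quinn 24, Vikram 10, Yara 11.

Hiro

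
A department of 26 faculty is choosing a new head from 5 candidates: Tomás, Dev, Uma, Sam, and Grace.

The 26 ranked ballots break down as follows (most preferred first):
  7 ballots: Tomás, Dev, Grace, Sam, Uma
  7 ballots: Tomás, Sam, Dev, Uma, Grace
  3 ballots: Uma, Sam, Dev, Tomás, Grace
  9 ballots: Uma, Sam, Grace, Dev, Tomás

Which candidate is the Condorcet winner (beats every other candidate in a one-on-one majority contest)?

Tomás

Tomás vs Dev: 14–12
Tomás vs Uma: 14–12
Tomás vs Sam: 14–12
Tomás vs Grace: 17–9
Tomás beats every other candidate.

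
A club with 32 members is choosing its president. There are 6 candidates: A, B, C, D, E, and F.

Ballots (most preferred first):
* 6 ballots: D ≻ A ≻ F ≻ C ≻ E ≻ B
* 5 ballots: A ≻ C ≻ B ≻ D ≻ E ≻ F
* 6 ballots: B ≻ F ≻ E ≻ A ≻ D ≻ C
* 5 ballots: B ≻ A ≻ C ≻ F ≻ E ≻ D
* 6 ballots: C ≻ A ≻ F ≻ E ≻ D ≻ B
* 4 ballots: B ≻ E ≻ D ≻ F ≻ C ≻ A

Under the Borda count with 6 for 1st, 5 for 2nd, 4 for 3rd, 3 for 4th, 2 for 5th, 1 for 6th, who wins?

A: 6×5 + 5×6 + 6×3 + 5×5 + 6×5 + 4×1 = 137
B: 6×1 + 5×4 + 6×6 + 5×6 + 6×1 + 4×6 = 122
C: 6×3 + 5×5 + 6×1 + 5×4 + 6×6 + 4×2 = 113
D: 6×6 + 5×3 + 6×2 + 5×1 + 6×2 + 4×4 = 96
E: 6×2 + 5×2 + 6×4 + 5×2 + 6×3 + 4×5 = 94
F: 6×4 + 5×1 + 6×5 + 5×3 + 6×4 + 4×3 = 110

A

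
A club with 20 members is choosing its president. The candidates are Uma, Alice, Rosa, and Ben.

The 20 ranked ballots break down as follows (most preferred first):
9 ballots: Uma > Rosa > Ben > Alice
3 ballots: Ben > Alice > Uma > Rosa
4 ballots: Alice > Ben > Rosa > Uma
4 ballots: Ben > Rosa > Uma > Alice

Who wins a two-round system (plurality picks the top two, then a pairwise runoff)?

Round 1 first-place votes: Uma 9, Alice 4, Rosa 0, Ben 7. Uma and Ben advance.
Runoff: Uma is ranked above Ben on 9 ballots, Ben above Uma on 11.

Ben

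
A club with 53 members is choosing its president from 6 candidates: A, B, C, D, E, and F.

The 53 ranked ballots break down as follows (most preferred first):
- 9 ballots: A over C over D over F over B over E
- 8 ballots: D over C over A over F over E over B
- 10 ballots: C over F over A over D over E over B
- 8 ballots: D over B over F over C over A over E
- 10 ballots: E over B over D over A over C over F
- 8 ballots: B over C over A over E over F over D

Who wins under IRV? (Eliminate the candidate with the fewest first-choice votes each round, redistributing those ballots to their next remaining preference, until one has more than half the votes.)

Round 1: A 9, B 8, C 10, D 16, E 10, F 0. F eliminated.
Round 2: A 9, B 8, C 10, D 16, E 10. B eliminated.
Round 3: A 9, C 18, D 16, E 10. A eliminated.
Round 4: C 27, D 16, E 10. C has a majority (≥27).

C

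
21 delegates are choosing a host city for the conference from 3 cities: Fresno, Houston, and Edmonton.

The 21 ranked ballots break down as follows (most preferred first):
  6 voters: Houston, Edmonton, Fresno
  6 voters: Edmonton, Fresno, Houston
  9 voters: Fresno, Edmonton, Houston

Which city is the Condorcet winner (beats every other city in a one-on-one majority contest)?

Edmonton vs Fresno: 12–9
Edmonton vs Houston: 15–6
Edmonton beats every other city.

Edmonton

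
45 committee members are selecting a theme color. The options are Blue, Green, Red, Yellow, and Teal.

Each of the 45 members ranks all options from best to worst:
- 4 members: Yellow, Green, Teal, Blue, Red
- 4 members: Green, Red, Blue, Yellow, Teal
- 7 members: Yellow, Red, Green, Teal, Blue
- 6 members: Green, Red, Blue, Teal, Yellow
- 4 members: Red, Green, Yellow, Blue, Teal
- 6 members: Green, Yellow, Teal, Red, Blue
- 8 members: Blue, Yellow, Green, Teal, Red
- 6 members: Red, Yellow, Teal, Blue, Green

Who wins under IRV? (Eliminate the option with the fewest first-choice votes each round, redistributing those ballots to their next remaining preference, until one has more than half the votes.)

Round 1: Blue 8, Green 16, Red 10, Yellow 11, Teal 0. Teal eliminated.
Round 2: Blue 8, Green 16, Red 10, Yellow 11. Blue eliminated.
Round 3: Green 16, Red 10, Yellow 19. Red eliminated.
Round 4: Green 20, Yellow 25. Yellow has a majority (≥23).

Yellow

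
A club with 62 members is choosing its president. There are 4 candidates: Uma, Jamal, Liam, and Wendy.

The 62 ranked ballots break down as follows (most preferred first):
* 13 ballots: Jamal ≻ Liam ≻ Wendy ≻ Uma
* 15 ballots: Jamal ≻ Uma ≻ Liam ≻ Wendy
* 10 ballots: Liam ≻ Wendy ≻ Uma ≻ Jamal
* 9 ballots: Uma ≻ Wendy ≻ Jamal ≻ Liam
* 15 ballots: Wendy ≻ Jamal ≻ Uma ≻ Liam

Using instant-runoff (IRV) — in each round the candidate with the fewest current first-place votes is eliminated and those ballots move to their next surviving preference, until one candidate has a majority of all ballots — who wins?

Round 1: Uma 9, Jamal 28, Liam 10, Wendy 15. Uma eliminated.
Round 2: Jamal 28, Liam 10, Wendy 24. Liam eliminated.
Round 3: Jamal 28, Wendy 34. Wendy has a majority (≥32).

Wendy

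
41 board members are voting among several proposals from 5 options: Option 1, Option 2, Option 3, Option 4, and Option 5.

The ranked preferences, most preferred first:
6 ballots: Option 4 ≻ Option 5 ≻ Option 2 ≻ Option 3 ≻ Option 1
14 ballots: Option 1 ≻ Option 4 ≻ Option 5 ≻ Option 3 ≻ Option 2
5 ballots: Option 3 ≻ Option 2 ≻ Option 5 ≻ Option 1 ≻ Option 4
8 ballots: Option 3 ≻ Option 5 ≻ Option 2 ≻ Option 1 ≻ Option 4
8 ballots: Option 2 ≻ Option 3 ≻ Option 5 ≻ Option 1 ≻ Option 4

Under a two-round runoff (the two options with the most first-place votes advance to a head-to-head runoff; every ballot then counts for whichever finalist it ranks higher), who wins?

Option 3

Round 1 first-place votes: Option 1 14, Option 2 8, Option 3 13, Option 4 6, Option 5 0. Option 1 and Option 3 advance.
Runoff: Option 1 is ranked above Option 3 on 14 ballots, Option 3 above Option 1 on 27.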